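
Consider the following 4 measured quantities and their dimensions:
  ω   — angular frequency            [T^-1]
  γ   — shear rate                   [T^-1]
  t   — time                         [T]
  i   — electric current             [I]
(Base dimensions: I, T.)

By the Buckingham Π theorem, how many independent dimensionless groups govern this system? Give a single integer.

2

Exponent matrix [I,T] × [ω,γ,t,i]:
  I: [ 0  0  0  1]
  T: [-1 -1  1  0]
Echelon form has 2 nonzero rows (pivots: ω,i)
n=4, r=2 ⇒ 2 dimensionless groups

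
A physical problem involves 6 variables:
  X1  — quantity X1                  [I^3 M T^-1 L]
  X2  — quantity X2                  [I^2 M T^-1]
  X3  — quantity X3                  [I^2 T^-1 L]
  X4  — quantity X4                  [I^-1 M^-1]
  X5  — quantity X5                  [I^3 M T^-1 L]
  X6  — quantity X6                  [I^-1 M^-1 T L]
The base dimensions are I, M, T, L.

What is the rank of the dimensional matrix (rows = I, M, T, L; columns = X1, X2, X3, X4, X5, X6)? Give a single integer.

3

Write exponents as rows I,M,T,L / cols X1,X2,X3,X4,X5,X6:
  I: [ 3  2  2 -1  3 -1]
  M: [ 1  1  0 -1  1 -1]
  T: [-1 -1 -1  0 -1  1]
  L: [ 1  0  1  0  1  1]
Row reduction gives pivot columns X1,X2,X3; rank = 3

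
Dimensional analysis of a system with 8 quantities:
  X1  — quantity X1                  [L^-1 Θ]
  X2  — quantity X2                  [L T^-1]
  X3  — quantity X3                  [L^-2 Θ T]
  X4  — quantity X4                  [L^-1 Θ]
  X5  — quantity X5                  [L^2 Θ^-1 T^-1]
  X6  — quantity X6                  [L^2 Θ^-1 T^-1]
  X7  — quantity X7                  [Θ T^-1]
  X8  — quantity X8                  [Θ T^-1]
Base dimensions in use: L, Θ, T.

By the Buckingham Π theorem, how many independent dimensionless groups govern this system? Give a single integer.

6

Write exponents as rows L,Θ,T / cols X1,X2,X3,X4,X5,X6,X7,X8:
  L: [-1  1 -2 -1  2  2  0  0]
  Θ: [ 1  0  1  1 -1 -1  1  1]
  T: [ 0 -1  1  0 -1 -1 -1 -1]
Row reduction gives pivot columns X1,X2; rank = 2
Π count = n − r = 8 − 2 = 6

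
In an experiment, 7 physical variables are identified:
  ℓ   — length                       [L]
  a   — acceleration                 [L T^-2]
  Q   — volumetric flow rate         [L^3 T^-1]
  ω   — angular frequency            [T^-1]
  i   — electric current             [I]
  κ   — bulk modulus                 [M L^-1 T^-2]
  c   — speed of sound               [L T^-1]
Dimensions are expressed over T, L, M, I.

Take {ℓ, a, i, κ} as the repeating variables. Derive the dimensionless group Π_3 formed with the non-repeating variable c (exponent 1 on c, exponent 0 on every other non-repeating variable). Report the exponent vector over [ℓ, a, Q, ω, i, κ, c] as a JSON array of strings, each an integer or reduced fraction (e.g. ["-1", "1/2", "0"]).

["-1/2", "-1/2", "0", "0", "0", "0", "1"]

Exponent matrix [T,L,M,I] × [ℓ,a,Q,ω,i,κ,c]:
  T: [ 0 -2 -1 -1  0 -2 -1]
  L: [ 1  1  3  0  0 -1  1]
  M: [ 0  0  0  0  0  1  0]
  I: [ 0  0  0  0  1  0  0]
RREF → pivots at {ℓ,a,i,κ} ⇒ r = 4
Pivot set = {ℓ,a,i,κ}, free = {Q,ω,c}
RREF:
  r0: [   1    0  5/2 -1/2    0    0  1/2]
  r1: [   0    1  1/2  1/2    0    0  1/2]
  r2: [   0    0    0    0    1    0    0]
  r3: [   0    0    0    0    0    1    0]
Fix exponent of c at 1, Q at 0, ω at 0; solve each RREF row for its pivot's exponent:
  r0: exp(ℓ) + (1/2)·1 = 0 ⇒ exp(ℓ) = -1/2
  r1: exp(a) + (1/2)·1 = 0 ⇒ exp(a) = -1/2
  r2: exp(i) + (0)·1 = 0 ⇒ exp(i) = 0
  r3: exp(κ) + (0)·1 = 0 ⇒ exp(κ) = 0
Π_3 = ℓ^(-1/2) · a^(-1/2) · c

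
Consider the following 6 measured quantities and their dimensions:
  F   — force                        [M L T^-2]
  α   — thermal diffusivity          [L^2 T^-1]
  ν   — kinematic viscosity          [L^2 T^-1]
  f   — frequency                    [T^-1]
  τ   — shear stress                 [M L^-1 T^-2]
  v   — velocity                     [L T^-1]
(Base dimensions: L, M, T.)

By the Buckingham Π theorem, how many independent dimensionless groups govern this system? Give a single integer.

Write exponents as rows L,M,T / cols F,α,ν,f,τ,v:
  L: [ 1  2  2  0 -1  1]
  M: [ 1  0  0  0  1  0]
  T: [-2 -1 -1 -1 -2 -1]
RREF → pivots at {F,α,f} ⇒ r = 3
n=6, r=3 ⇒ 3 dimensionless groups

3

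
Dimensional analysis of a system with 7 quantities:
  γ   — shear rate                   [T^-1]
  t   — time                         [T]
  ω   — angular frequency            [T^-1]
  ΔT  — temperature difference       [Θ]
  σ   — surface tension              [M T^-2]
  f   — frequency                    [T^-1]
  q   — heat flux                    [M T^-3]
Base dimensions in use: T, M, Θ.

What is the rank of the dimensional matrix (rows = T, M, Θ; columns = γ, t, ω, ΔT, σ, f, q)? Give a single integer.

Dimensional matrix (T×M×Θ by γ×t×ω×ΔT×σ×f×q):
  T: [-1  1 -1  0 -2 -1 -3]
  M: [ 0  0  0  0  1  0  1]
  Θ: [ 0  0  0  1  0  0  0]
Echelon form has 3 nonzero rows (pivots: γ,ΔT,σ)

3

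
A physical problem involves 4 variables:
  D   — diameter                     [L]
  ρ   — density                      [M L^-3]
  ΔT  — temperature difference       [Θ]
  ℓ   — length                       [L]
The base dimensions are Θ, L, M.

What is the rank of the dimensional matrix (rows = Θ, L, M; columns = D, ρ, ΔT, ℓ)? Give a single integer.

Exponent matrix [Θ,L,M] × [D,ρ,ΔT,ℓ]:
  Θ: [ 0  0  1  0]
  L: [ 1 -3  0  1]
  M: [ 0  1  0  0]
Row reduction gives pivot columns D,ρ,ΔT; rank = 3

3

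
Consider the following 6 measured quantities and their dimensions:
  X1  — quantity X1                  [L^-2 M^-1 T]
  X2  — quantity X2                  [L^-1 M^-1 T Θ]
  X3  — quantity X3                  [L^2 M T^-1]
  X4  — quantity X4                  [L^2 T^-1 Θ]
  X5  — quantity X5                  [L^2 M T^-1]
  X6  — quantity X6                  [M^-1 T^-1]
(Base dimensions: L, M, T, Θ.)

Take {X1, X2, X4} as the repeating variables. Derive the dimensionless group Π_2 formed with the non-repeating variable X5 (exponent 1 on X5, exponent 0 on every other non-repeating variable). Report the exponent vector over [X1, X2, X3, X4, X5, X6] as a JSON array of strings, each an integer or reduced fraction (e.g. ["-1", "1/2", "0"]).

["1", "0", "0", "0", "1", "0"]

Exponent matrix [L,M,T,Θ] × [X1,X2,X3,X4,X5,X6]:
  L: [-2 -1  2  2  2  0]
  M: [-1 -1  1  0  1 -1]
  T: [ 1  1 -1 -1 -1 -1]
  Θ: [ 0  1  0  1  0  0]
Echelon form has 3 nonzero rows (pivots: X1,X2,X4)
Repeat: X1,X2,X4; free: X3,X5,X6
RREF:
  r0: [   1    0   -1    0   -1    3]
  r1: [   0    1    0    0    0   -2]
  r2: [   0    0    0    1    0    2]
  r3: [   0    0    0    0    0    0]
Fix exponent of X5 at 1, X3 at 0, X6 at 0; solve each RREF row for its pivot's exponent:
  r0: exp(X1) + (-1)·1 = 0 ⇒ exp(X1) = 1
  r1: exp(X2) + (0)·1 = 0 ⇒ exp(X2) = 0
  r2: exp(X4) + (0)·1 = 0 ⇒ exp(X4) = 0
Π_2 = X1 · X5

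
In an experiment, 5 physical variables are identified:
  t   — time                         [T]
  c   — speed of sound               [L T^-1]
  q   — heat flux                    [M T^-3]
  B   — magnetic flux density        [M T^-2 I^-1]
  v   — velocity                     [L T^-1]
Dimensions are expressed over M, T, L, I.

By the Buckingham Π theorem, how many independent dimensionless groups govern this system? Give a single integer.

Exponent matrix [M,T,L,I] × [t,c,q,B,v]:
  M: [ 0  0  1  1  0]
  T: [ 1 -1 -3 -2 -1]
  L: [ 0  1  0  0  1]
  I: [ 0  0  0 -1  0]
RREF → pivots at {t,c,q,B} ⇒ r = 4
5 vars − rank 4 = 1 Π group

1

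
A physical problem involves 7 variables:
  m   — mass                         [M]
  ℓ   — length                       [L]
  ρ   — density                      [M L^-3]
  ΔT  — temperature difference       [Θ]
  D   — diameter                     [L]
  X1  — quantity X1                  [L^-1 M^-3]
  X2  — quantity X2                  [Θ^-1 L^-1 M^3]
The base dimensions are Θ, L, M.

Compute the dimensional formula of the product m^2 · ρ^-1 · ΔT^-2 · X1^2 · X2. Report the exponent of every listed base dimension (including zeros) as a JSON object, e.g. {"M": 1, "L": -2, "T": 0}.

Write exponents as rows Θ,L,M / cols m,ℓ,ρ,ΔT,D,X1,X2:
  Θ: [ 0  0  0  1  0  0 -1]
  L: [ 0  1 -3  0  1 -1 -1]
  M: [ 1  0  1  0  0 -3  3]
  [Θ]: (2)·0+(-1)·0+(-2)·1+(2)·0+(1)·-1 = -3
  [L]: (2)·0+(-1)·-3+(-2)·0+(2)·-1+(1)·-1 = 0
  [M]: (2)·1+(-1)·1+(-2)·0+(2)·-3+(1)·3 = -2
⇒ Θ^-3 M^-2

{"Θ": -3, "L": 0, "M": -2}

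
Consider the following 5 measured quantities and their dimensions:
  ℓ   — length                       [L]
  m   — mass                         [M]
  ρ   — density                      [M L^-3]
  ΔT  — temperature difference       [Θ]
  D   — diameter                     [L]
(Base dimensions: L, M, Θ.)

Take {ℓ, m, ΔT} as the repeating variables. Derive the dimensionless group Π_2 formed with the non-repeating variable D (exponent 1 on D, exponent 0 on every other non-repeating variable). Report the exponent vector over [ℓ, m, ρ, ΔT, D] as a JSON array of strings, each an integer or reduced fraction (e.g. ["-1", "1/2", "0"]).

Exponent matrix [L,M,Θ] × [ℓ,m,ρ,ΔT,D]:
  L: [ 1  0 -3  0  1]
  M: [ 0  1  1  0  0]
  Θ: [ 0  0  0  1  0]
Row reduction gives pivot columns ℓ,m,ΔT; rank = 3
Repeat: ℓ,m,ΔT; free: ρ,D
RREF:
  r0: [   1    0   -3    0    1]
  r1: [   0    1    1    0    0]
  r2: [   0    0    0    1    0]
Fix exponent of D at 1, ρ at 0; solve each RREF row for its pivot's exponent:
  r0: exp(ℓ) + (1)·1 = 0 ⇒ exp(ℓ) = -1
  r1: exp(m) + (0)·1 = 0 ⇒ exp(m) = 0
  r2: exp(ΔT) + (0)·1 = 0 ⇒ exp(ΔT) = 0
Π_2 = ℓ^-1 · D

["-1", "0", "0", "0", "1"]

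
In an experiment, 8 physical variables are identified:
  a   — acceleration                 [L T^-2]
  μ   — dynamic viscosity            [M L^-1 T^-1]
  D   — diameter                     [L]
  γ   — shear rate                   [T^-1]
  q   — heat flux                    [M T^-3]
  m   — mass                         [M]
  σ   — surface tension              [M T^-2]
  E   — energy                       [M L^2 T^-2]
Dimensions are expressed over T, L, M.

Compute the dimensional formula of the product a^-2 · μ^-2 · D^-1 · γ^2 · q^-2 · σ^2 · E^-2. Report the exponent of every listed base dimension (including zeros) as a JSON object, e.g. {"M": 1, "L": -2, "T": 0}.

{"T": 10, "L": -5, "M": -4}

Exponent matrix [T,L,M] × [a,μ,D,γ,q,m,σ,E]:
  T: [-2 -1  0 -1 -3  0 -2 -2]
  L: [ 1 -1  1  0  0  0  0  2]
  M: [ 0  1  0  0  1  1  1  1]
  [T]: (-2)·-2+(-2)·-1+(-1)·0+(2)·-1+(-2)·-3+(2)·-2+(-2)·-2 = 10
  [L]: (-2)·1+(-2)·-1+(-1)·1+(2)·0+(-2)·0+(2)·0+(-2)·2 = -5
  [M]: (-2)·0+(-2)·1+(-1)·0+(2)·0+(-2)·1+(2)·1+(-2)·1 = -4
⇒ T^10 L^-5 M^-4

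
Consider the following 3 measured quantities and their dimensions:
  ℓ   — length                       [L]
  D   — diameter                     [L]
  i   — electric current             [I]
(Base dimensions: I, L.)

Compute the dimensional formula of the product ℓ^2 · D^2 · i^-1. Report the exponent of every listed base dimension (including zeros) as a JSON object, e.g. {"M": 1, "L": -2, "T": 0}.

Exponent matrix [I,L] × [ℓ,D,i]:
  I: [ 0  0  1]
  L: [ 1  1  0]
  [I]: (2)·0+(2)·0+(-1)·1 = -1
  [L]: (2)·1+(2)·1+(-1)·0 = 4
⇒ I^-1 L^4

{"I": -1, "L": 4}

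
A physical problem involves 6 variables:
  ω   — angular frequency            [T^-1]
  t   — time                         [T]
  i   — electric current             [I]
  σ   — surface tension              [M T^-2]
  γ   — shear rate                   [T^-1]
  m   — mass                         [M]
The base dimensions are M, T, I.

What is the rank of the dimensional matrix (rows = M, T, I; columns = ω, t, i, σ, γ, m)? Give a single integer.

3

Dimensional matrix (M×T×I by ω×t×i×σ×γ×m):
  M: [ 0  0  0  1  0  1]
  T: [-1  1  0 -2 -1  0]
  I: [ 0  0  1  0  0  0]
Echelon form has 3 nonzero rows (pivots: ω,i,σ)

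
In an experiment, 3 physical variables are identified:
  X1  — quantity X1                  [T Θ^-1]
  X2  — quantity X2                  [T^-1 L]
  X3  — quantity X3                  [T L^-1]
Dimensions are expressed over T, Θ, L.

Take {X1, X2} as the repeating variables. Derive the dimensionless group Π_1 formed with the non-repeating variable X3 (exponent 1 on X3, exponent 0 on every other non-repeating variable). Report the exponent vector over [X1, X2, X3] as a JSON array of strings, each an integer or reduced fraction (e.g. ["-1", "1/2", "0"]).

Dimensional matrix (T×Θ×L by X1×X2×X3):
  T: [ 1 -1  1]
  Θ: [-1  0  0]
  L: [ 0  1 -1]
RREF → pivots at {X1,X2} ⇒ r = 2
Repeat: X1,X2; free: X3
RREF:
  r0: [   1    0    0]
  r1: [   0    1   -1]
  r2: [   0    0    0]
Fix exponent of X3 at 1; solve each RREF row for its pivot's exponent:
  r0: exp(X1) + (0)·1 = 0 ⇒ exp(X1) = 0
  r1: exp(X2) + (-1)·1 = 0 ⇒ exp(X2) = 1
Π_1 = X2 · X3

["0", "1", "1"]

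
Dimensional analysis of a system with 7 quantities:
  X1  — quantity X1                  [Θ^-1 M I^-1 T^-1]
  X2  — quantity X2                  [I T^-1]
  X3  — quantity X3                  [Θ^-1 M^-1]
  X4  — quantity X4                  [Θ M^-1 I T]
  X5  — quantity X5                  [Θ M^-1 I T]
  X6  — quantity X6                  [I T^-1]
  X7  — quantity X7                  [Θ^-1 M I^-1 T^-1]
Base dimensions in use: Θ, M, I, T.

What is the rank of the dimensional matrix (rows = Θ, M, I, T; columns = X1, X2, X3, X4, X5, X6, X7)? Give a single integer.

Write exponents as rows Θ,M,I,T / cols X1,X2,X3,X4,X5,X6,X7:
  Θ: [-1  0 -1  1  1  0 -1]
  M: [ 1  0 -1 -1 -1  0  1]
  I: [-1  1  0  1  1  1 -1]
  T: [-1 -1  0  1  1 -1 -1]
Echelon form has 3 nonzero rows (pivots: X1,X2,X3)

3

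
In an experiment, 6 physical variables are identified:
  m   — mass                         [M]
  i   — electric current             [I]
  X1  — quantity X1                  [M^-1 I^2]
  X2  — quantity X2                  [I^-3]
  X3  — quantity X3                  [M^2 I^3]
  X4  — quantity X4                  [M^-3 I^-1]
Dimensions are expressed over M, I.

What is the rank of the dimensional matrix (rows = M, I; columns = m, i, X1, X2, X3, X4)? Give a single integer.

Dimensional matrix (M×I by m×i×X1×X2×X3×X4):
  M: [ 1  0 -1  0  2 -3]
  I: [ 0  1  2 -3  3 -1]
Row reduction gives pivot columns m,i; rank = 2

2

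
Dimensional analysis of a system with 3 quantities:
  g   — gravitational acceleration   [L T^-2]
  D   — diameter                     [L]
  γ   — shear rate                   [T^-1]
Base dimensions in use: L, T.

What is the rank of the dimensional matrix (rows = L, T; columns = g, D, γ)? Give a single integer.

2

Write exponents as rows L,T / cols g,D,γ:
  L: [ 1  1  0]
  T: [-2  0 -1]
RREF → pivots at {g,D} ⇒ r = 2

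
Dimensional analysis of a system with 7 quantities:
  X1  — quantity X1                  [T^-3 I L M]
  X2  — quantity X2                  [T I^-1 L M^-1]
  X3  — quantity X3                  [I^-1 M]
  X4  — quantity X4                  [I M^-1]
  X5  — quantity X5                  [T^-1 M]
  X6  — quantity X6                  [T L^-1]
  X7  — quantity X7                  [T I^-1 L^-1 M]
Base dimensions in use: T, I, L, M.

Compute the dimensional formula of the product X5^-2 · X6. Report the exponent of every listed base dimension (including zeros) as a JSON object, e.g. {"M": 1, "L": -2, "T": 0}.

{"T": 3, "I": 0, "L": -1, "M": -2}

Write exponents as rows T,I,L,M / cols X1,X2,X3,X4,X5,X6,X7:
  T: [-3  1  0  0 -1  1  1]
  I: [ 1 -1 -1  1  0  0 -1]
  L: [ 1  1  0  0  0 -1 -1]
  M: [ 1 -1  1 -1  1  0  1]
  [T]: (-2)·-1+(1)·1 = 3
  [I]: (-2)·0+(1)·0 = 0
  [L]: (-2)·0+(1)·-1 = -1
  [M]: (-2)·1+(1)·0 = -2
⇒ T^3 L^-1 M^-2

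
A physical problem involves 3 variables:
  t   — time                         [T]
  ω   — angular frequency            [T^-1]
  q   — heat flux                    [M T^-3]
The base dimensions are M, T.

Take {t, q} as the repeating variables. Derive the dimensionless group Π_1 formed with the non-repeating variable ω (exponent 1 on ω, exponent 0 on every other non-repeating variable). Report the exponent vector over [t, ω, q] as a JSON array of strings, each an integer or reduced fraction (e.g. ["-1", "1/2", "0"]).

Exponent matrix [M,T] × [t,ω,q]:
  M: [ 0  0  1]
  T: [ 1 -1 -3]
Echelon form has 2 nonzero rows (pivots: t,q)
Pivot set = {t,q}, free = {ω}
RREF:
  r0: [   1   -1    0]
  r1: [   0    0    1]
Fix exponent of ω at 1; solve each RREF row for its pivot's exponent:
  r0: exp(t) + (-1)·1 = 0 ⇒ exp(t) = 1
  r1: exp(q) + (0)·1 = 0 ⇒ exp(q) = 0
Π_1 = t · ω

["1", "1", "0"]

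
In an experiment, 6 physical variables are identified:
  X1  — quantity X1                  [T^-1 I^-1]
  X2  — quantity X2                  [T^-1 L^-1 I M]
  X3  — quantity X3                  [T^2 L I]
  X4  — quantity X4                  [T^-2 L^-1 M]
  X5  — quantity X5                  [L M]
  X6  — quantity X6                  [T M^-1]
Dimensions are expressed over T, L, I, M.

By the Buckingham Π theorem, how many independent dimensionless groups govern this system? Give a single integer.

3

Dimensional matrix (T×L×I×M by X1×X2×X3×X4×X5×X6):
  T: [-1 -1  2 -2  0  1]
  L: [ 0 -1  1 -1  1  0]
  I: [-1  1  1  0  0  0]
  M: [ 0  1  0  1  1 -1]
RREF → pivots at {X1,X2,X3} ⇒ r = 3
Π count = n − r = 6 − 3 = 3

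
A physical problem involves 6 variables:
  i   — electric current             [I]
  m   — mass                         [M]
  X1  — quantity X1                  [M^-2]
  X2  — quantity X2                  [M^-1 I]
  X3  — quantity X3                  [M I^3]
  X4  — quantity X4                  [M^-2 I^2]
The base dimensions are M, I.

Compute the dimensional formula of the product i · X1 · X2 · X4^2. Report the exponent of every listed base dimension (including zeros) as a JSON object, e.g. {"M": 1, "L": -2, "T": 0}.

Exponent matrix [M,I] × [i,m,X1,X2,X3,X4]:
  M: [ 0  1 -2 -1  1 -2]
  I: [ 1  0  0  1  3  2]
  [M]: (1)·0+(1)·-2+(1)·-1+(2)·-2 = -7
  [I]: (1)·1+(1)·0+(1)·1+(2)·2 = 6
⇒ M^-7 I^6

{"M": -7, "I": 6}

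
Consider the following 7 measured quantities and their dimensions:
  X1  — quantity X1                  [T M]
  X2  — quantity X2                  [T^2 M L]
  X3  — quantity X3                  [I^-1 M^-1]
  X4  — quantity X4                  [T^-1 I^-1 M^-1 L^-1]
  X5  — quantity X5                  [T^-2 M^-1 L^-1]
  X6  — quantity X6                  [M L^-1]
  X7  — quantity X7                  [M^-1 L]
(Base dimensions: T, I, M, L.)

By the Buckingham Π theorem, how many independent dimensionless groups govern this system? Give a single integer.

Write exponents as rows T,I,M,L / cols X1,X2,X3,X4,X5,X6,X7:
  T: [ 1  2  0 -1 -2  0  0]
  I: [ 0  0 -1 -1  0  0  0]
  M: [ 1  1 -1 -1 -1  1 -1]
  L: [ 0  1  0 -1 -1 -1  1]
Row reduction gives pivot columns X1,X2,X3; rank = 3
Π count = n − r = 7 − 3 = 4

4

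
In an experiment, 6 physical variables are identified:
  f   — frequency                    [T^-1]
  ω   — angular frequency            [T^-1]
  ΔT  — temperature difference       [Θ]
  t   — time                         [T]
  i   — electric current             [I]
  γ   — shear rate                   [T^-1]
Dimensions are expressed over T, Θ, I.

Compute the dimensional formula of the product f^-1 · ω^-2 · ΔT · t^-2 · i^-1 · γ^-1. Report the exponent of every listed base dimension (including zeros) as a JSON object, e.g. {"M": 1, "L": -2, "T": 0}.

Write exponents as rows T,Θ,I / cols f,ω,ΔT,t,i,γ:
  T: [-1 -1  0  1  0 -1]
  Θ: [ 0  0  1  0  0  0]
  I: [ 0  0  0  0  1  0]
  [T]: (-1)·-1+(-2)·-1+(1)·0+(-2)·1+(-1)·0+(-1)·-1 = 2
  [Θ]: (-1)·0+(-2)·0+(1)·1+(-2)·0+(-1)·0+(-1)·0 = 1
  [I]: (-1)·0+(-2)·0+(1)·0+(-2)·0+(-1)·1+(-1)·0 = -1
⇒ T^2 Θ I^-1

{"T": 2, "Θ": 1, "I": -1}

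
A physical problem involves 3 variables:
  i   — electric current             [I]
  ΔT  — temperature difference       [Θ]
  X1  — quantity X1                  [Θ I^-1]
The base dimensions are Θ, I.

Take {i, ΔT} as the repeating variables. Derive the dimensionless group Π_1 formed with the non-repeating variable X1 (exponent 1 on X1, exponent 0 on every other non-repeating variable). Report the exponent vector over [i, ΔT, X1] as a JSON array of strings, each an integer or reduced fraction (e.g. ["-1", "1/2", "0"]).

["1", "-1", "1"]

Write exponents as rows Θ,I / cols i,ΔT,X1:
  Θ: [ 0  1  1]
  I: [ 1  0 -1]
Row reduction gives pivot columns i,ΔT; rank = 2
Pivot set = {i,ΔT}, free = {X1}
RREF:
  r0: [   1    0   -1]
  r1: [   0    1    1]
Fix exponent of X1 at 1; solve each RREF row for its pivot's exponent:
  r0: exp(i) + (-1)·1 = 0 ⇒ exp(i) = 1
  r1: exp(ΔT) + (1)·1 = 0 ⇒ exp(ΔT) = -1
Π_1 = i · ΔT^-1 · X1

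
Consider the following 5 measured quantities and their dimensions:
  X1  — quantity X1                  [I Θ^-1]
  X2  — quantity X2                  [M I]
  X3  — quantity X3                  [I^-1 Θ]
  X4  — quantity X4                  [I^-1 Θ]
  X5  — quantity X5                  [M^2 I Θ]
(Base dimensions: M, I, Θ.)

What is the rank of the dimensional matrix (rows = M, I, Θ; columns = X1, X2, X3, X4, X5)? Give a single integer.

Dimensional matrix (M×I×Θ by X1×X2×X3×X4×X5):
  M: [ 0  1  0  0  2]
  I: [ 1  1 -1 -1  1]
  Θ: [-1  0  1  1  1]
Row reduction gives pivot columns X1,X2; rank = 2

2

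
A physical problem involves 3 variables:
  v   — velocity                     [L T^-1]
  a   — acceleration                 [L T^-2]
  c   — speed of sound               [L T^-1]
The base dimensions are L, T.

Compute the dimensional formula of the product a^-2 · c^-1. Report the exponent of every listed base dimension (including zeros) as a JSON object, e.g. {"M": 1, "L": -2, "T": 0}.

Dimensional matrix (L×T by v×a×c):
  L: [ 1  1  1]
  T: [-1 -2 -1]
  [L]: (-2)·1+(-1)·1 = -3
  [T]: (-2)·-2+(-1)·-1 = 5
⇒ L^-3 T^5

{"L": -3, "T": 5}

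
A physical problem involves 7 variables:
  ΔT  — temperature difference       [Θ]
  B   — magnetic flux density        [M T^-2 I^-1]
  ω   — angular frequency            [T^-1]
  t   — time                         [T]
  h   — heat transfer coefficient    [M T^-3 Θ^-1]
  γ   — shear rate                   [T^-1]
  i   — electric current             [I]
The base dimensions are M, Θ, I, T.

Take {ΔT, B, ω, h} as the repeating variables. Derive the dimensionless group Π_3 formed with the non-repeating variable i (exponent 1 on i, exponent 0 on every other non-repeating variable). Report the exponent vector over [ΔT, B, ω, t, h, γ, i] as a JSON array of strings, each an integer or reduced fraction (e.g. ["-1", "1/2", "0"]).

Write exponents as rows M,Θ,I,T / cols ΔT,B,ω,t,h,γ,i:
  M: [ 0  1  0  0  1  0  0]
  Θ: [ 1  0  0  0 -1  0  0]
  I: [ 0 -1  0  0  0  0  1]
  T: [ 0 -2 -1  1 -3 -1  0]
RREF → pivots at {ΔT,B,ω,h} ⇒ r = 4
Pivot set = {ΔT,B,ω,h}, free = {t,γ,i}
RREF:
  r0: [   1    0    0    0    0    0    1]
  r1: [   0    1    0    0    0    0   -1]
  r2: [   0    0    1   -1    0    1   -1]
  r3: [   0    0    0    0    1    0    1]
Fix exponent of i at 1, t at 0, γ at 0; solve each RREF row for its pivot's exponent:
  r0: exp(ΔT) + (1)·1 = 0 ⇒ exp(ΔT) = -1
  r1: exp(B) + (-1)·1 = 0 ⇒ exp(B) = 1
  r2: exp(ω) + (-1)·1 = 0 ⇒ exp(ω) = 1
  r3: exp(h) + (1)·1 = 0 ⇒ exp(h) = -1
Π_3 = ΔT^-1 · B · ω · h^-1 · i

["-1", "1", "1", "0", "-1", "0", "1"]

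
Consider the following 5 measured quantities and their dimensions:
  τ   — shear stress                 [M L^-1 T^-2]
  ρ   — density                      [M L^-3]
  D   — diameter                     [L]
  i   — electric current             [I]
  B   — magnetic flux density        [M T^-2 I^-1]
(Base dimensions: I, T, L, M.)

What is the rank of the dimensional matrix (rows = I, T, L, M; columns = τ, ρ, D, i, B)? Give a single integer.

Write exponents as rows I,T,L,M / cols τ,ρ,D,i,B:
  I: [ 0  0  0  1 -1]
  T: [-2  0  0  0 -2]
  L: [-1 -3  1  0  0]
  M: [ 1  1  0  0  1]
Row reduction gives pivot columns τ,ρ,D,i; rank = 4

4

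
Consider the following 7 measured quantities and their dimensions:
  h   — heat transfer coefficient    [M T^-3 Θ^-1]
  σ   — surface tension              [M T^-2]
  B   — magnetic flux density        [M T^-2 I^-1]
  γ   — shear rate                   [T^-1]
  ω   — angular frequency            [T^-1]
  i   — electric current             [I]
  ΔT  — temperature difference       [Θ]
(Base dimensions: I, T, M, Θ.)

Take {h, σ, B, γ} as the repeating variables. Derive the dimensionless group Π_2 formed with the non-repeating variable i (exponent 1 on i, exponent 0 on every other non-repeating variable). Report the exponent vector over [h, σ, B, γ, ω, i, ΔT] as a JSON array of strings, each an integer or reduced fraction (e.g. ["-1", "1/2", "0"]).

Write exponents as rows I,T,M,Θ / cols h,σ,B,γ,ω,i,ΔT:
  I: [ 0  0 -1  0  0  1  0]
  T: [-3 -2 -2 -1 -1  0  0]
  M: [ 1  1  1  0  0  0  0]
  Θ: [-1  0  0  0  0  0  1]
RREF → pivots at {h,σ,B,γ} ⇒ r = 4
Pivot set = {h,σ,B,γ}, free = {ω,i,ΔT}
RREF:
  r0: [   1    0    0    0    0    0   -1]
  r1: [   0    1    0    0    0    1    1]
  r2: [   0    0    1    0    0   -1    0]
  r3: [   0    0    0    1    1    0    1]
Fix exponent of i at 1, ω at 0, ΔT at 0; solve each RREF row for its pivot's exponent:
  r0: exp(h) + (0)·1 = 0 ⇒ exp(h) = 0
  r1: exp(σ) + (1)·1 = 0 ⇒ exp(σ) = -1
  r2: exp(B) + (-1)·1 = 0 ⇒ exp(B) = 1
  r3: exp(γ) + (0)·1 = 0 ⇒ exp(γ) = 0
Π_2 = σ^-1 · B · i

["0", "-1", "1", "0", "0", "1", "0"]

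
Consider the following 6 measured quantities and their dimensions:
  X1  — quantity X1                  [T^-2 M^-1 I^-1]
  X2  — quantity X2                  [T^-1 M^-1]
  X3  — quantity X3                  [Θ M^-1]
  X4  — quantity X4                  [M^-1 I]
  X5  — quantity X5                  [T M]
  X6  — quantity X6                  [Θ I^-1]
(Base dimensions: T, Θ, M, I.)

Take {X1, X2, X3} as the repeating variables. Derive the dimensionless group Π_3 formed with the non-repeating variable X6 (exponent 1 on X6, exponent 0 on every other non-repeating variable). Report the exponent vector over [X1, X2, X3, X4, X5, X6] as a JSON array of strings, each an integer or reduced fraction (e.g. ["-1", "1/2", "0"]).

Exponent matrix [T,Θ,M,I] × [X1,X2,X3,X4,X5,X6]:
  T: [-2 -1  0  0  1  0]
  Θ: [ 0  0  1  0  0  1]
  M: [-1 -1 -1 -1  1  0]
  I: [-1  0  0  1  0 -1]
RREF → pivots at {X1,X2,X3} ⇒ r = 3
Pivot set = {X1,X2,X3}, free = {X4,X5,X6}
RREF:
  r0: [   1    0    0   -1    0    1]
  r1: [   0    1    0    2   -1   -2]
  r2: [   0    0    1    0    0    1]
  r3: [   0    0    0    0    0    0]
Fix exponent of X6 at 1, X4 at 0, X5 at 0; solve each RREF row for its pivot's exponent:
  r0: exp(X1) + (1)·1 = 0 ⇒ exp(X1) = -1
  r1: exp(X2) + (-2)·1 = 0 ⇒ exp(X2) = 2
  r2: exp(X3) + (1)·1 = 0 ⇒ exp(X3) = -1
Π_3 = X1^-1 · X2^2 · X3^-1 · X6

["-1", "2", "-1", "0", "0", "1"]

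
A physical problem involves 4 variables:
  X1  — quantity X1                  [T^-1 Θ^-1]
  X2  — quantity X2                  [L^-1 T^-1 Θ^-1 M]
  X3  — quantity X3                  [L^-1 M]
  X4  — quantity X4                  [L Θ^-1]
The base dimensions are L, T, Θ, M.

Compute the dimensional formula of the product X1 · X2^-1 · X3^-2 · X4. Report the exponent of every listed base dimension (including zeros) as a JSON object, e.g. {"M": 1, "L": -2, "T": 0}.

Exponent matrix [L,T,Θ,M] × [X1,X2,X3,X4]:
  L: [ 0 -1 -1  1]
  T: [-1 -1  0  0]
  Θ: [-1 -1  0 -1]
  M: [ 0  1  1  0]
  [L]: (1)·0+(-1)·-1+(-2)·-1+(1)·1 = 4
  [T]: (1)·-1+(-1)·-1+(-2)·0+(1)·0 = 0
  [Θ]: (1)·-1+(-1)·-1+(-2)·0+(1)·-1 = -1
  [M]: (1)·0+(-1)·1+(-2)·1+(1)·0 = -3
⇒ L^4 Θ^-1 M^-3

{"L": 4, "T": 0, "Θ": -1, "M": -3}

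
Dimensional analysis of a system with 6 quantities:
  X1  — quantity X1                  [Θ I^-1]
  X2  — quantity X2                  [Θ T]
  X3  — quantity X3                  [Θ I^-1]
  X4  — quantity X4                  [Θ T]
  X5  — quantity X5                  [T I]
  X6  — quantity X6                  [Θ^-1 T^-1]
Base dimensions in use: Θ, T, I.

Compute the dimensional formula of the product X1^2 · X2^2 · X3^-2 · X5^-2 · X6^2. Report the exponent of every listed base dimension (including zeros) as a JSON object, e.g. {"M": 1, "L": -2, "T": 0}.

{"Θ": 0, "T": -2, "I": -2}

Write exponents as rows Θ,T,I / cols X1,X2,X3,X4,X5,X6:
  Θ: [ 1  1  1  1  0 -1]
  T: [ 0  1  0  1  1 -1]
  I: [-1  0 -1  0  1  0]
  [Θ]: (2)·1+(2)·1+(-2)·1+(-2)·0+(2)·-1 = 0
  [T]: (2)·0+(2)·1+(-2)·0+(-2)·1+(2)·-1 = -2
  [I]: (2)·-1+(2)·0+(-2)·-1+(-2)·1+(2)·0 = -2
⇒ T^-2 I^-2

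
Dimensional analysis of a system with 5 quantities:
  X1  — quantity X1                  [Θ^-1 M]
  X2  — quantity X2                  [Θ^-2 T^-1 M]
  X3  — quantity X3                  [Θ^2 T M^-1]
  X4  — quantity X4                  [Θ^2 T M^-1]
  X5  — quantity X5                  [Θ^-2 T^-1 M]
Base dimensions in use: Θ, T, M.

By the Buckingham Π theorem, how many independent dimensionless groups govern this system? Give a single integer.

3

Write exponents as rows Θ,T,M / cols X1,X2,X3,X4,X5:
  Θ: [-1 -2  2  2 -2]
  T: [ 0 -1  1  1 -1]
  M: [ 1  1 -1 -1  1]
Row reduction gives pivot columns X1,X2; rank = 2
Π count = n − r = 5 − 2 = 3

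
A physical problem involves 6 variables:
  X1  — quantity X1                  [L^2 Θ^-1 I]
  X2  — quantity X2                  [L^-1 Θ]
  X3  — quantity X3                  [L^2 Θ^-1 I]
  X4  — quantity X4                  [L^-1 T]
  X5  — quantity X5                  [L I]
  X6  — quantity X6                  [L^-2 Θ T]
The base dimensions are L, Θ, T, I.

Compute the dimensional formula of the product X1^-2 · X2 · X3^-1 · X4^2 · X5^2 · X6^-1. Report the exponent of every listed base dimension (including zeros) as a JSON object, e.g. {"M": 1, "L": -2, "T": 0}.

{"L": -5, "Θ": 3, "T": 1, "I": -1}

Dimensional matrix (L×Θ×T×I by X1×X2×X3×X4×X5×X6):
  L: [ 2 -1  2 -1  1 -2]
  Θ: [-1  1 -1  0  0  1]
  T: [ 0  0  0  1  0  1]
  I: [ 1  0  1  0  1  0]
  [L]: (-2)·2+(1)·-1+(-1)·2+(2)·-1+(2)·1+(-1)·-2 = -5
  [Θ]: (-2)·-1+(1)·1+(-1)·-1+(2)·0+(2)·0+(-1)·1 = 3
  [T]: (-2)·0+(1)·0+(-1)·0+(2)·1+(2)·0+(-1)·1 = 1
  [I]: (-2)·1+(1)·0+(-1)·1+(2)·0+(2)·1+(-1)·0 = -1
⇒ L^-5 Θ^3 T I^-1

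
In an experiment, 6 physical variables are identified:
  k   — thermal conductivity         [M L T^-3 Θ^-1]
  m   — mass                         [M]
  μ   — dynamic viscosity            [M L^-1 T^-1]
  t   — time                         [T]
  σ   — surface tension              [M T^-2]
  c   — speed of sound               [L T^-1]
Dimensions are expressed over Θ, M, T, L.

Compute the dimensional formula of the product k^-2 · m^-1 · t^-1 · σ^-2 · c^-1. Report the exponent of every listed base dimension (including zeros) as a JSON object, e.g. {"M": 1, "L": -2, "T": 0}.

{"Θ": 2, "M": -5, "T": 10, "L": -3}

Dimensional matrix (Θ×M×T×L by k×m×μ×t×σ×c):
  Θ: [-1  0  0  0  0  0]
  M: [ 1  1  1  0  1  0]
  T: [-3  0 -1  1 -2 -1]
  L: [ 1  0 -1  0  0  1]
  [Θ]: (-2)·-1+(-1)·0+(-1)·0+(-2)·0+(-1)·0 = 2
  [M]: (-2)·1+(-1)·1+(-1)·0+(-2)·1+(-1)·0 = -5
  [T]: (-2)·-3+(-1)·0+(-1)·1+(-2)·-2+(-1)·-1 = 10
  [L]: (-2)·1+(-1)·0+(-1)·0+(-2)·0+(-1)·1 = -3
⇒ Θ^2 M^-5 T^10 L^-3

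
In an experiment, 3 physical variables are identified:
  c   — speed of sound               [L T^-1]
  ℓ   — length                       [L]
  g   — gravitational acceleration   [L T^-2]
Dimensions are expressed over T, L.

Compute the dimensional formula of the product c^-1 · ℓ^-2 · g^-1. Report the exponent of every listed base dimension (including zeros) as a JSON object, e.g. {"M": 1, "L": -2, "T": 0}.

Exponent matrix [T,L] × [c,ℓ,g]:
  T: [-1  0 -2]
  L: [ 1  1  1]
  [T]: (-1)·-1+(-2)·0+(-1)·-2 = 3
  [L]: (-1)·1+(-2)·1+(-1)·1 = -4
⇒ T^3 L^-4

{"T": 3, "L": -4}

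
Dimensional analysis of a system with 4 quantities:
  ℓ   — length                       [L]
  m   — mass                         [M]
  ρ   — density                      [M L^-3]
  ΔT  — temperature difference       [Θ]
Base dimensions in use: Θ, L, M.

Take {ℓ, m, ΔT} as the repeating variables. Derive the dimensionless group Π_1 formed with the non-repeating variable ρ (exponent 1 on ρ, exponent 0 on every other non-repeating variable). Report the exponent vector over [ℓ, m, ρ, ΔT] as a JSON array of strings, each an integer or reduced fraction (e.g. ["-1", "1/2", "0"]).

["3", "-1", "1", "0"]

Exponent matrix [Θ,L,M] × [ℓ,m,ρ,ΔT]:
  Θ: [ 0  0  0  1]
  L: [ 1  0 -3  0]
  M: [ 0  1  1  0]
RREF → pivots at {ℓ,m,ΔT} ⇒ r = 3
Repeat: ℓ,m,ΔT; free: ρ
RREF:
  r0: [   1    0   -3    0]
  r1: [   0    1    1    0]
  r2: [   0    0    0    1]
Fix exponent of ρ at 1; solve each RREF row for its pivot's exponent:
  r0: exp(ℓ) + (-3)·1 = 0 ⇒ exp(ℓ) = 3
  r1: exp(m) + (1)·1 = 0 ⇒ exp(m) = -1
  r2: exp(ΔT) + (0)·1 = 0 ⇒ exp(ΔT) = 0
Π_1 = ℓ^3 · m^-1 · ρ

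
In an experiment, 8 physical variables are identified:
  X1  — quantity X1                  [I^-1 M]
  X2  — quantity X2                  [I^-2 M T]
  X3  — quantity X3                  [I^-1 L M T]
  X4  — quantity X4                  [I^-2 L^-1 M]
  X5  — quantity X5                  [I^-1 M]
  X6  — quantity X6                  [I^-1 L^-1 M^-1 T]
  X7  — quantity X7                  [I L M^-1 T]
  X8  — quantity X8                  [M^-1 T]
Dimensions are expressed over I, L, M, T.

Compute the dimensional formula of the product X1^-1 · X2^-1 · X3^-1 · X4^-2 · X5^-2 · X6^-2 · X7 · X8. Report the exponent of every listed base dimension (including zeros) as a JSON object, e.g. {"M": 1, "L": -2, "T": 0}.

{"I": 13, "L": 4, "M": -7, "T": -2}

Exponent matrix [I,L,M,T] × [X1,X2,X3,X4,X5,X6,X7,X8]:
  I: [-1 -2 -1 -2 -1 -1  1  0]
  L: [ 0  0  1 -1  0 -1  1  0]
  M: [ 1  1  1  1  1 -1 -1 -1]
  T: [ 0  1  1  0  0  1  1  1]
  [I]: (-1)·-1+(-1)·-2+(-1)·-1+(-2)·-2+(-2)·-1+(-2)·-1+(1)·1+(1)·0 = 13
  [L]: (-1)·0+(-1)·0+(-1)·1+(-2)·-1+(-2)·0+(-2)·-1+(1)·1+(1)·0 = 4
  [M]: (-1)·1+(-1)·1+(-1)·1+(-2)·1+(-2)·1+(-2)·-1+(1)·-1+(1)·-1 = -7
  [T]: (-1)·0+(-1)·1+(-1)·1+(-2)·0+(-2)·0+(-2)·1+(1)·1+(1)·1 = -2
⇒ I^13 L^4 M^-7 T^-2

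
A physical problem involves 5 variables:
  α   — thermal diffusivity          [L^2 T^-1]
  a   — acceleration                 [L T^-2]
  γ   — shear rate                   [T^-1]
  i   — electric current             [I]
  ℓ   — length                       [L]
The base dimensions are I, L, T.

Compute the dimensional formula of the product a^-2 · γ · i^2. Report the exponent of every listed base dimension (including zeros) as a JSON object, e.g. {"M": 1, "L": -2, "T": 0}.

{"I": 2, "L": -2, "T": 3}

Dimensional matrix (I×L×T by α×a×γ×i×ℓ):
  I: [ 0  0  0  1  0]
  L: [ 2  1  0  0  1]
  T: [-1 -2 -1  0  0]
  [I]: (-2)·0+(1)·0+(2)·1 = 2
  [L]: (-2)·1+(1)·0+(2)·0 = -2
  [T]: (-2)·-2+(1)·-1+(2)·0 = 3
⇒ I^2 L^-2 T^3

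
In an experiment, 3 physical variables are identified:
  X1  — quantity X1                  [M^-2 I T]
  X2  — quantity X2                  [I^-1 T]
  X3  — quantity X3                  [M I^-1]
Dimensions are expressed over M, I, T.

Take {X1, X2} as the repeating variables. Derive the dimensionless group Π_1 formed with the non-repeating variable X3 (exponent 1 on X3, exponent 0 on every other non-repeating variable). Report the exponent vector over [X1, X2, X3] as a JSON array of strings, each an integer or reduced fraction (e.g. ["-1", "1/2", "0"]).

["1/2", "-1/2", "1"]

Write exponents as rows M,I,T / cols X1,X2,X3:
  M: [-2  0  1]
  I: [ 1 -1 -1]
  T: [ 1  1  0]
Row reduction gives pivot columns X1,X2; rank = 2
Repeat: X1,X2; free: X3
RREF:
  r0: [   1    0 -1/2]
  r1: [   0    1  1/2]
  r2: [   0    0    0]
Fix exponent of X3 at 1; solve each RREF row for its pivot's exponent:
  r0: exp(X1) + (-1/2)·1 = 0 ⇒ exp(X1) = 1/2
  r1: exp(X2) + (1/2)·1 = 0 ⇒ exp(X2) = -1/2
Π_1 = X1^(1/2) · X2^(-1/2) · X3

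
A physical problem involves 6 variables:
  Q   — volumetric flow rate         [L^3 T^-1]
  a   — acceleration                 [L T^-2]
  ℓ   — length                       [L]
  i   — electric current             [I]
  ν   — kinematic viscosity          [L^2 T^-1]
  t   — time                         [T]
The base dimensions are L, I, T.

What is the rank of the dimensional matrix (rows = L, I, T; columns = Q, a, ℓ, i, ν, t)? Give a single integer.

3

Write exponents as rows L,I,T / cols Q,a,ℓ,i,ν,t:
  L: [ 3  1  1  0  2  0]
  I: [ 0  0  0  1  0  0]
  T: [-1 -2  0  0 -1  1]
Row reduction gives pivot columns Q,a,i; rank = 3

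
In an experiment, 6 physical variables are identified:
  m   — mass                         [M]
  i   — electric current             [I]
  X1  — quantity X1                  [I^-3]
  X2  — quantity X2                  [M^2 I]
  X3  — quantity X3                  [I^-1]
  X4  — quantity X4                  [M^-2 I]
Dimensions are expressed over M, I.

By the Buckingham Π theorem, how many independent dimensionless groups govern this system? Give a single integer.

Dimensional matrix (M×I by m×i×X1×X2×X3×X4):
  M: [ 1  0  0  2  0 -2]
  I: [ 0  1 -3  1 -1  1]
Row reduction gives pivot columns m,i; rank = 2
Π count = n − r = 6 − 2 = 4

4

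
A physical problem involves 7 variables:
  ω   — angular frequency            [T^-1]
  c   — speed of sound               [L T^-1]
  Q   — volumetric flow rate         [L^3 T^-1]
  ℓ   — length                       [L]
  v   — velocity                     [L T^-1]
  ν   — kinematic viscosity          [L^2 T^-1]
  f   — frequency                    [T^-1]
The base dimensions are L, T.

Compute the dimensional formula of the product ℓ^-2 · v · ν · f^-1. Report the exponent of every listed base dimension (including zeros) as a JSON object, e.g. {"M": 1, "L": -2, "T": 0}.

{"L": 1, "T": -1}

Dimensional matrix (L×T by ω×c×Q×ℓ×v×ν×f):
  L: [ 0  1  3  1  1  2  0]
  T: [-1 -1 -1  0 -1 -1 -1]
  [L]: (-2)·1+(1)·1+(1)·2+(-1)·0 = 1
  [T]: (-2)·0+(1)·-1+(1)·-1+(-1)·-1 = -1
⇒ L T^-1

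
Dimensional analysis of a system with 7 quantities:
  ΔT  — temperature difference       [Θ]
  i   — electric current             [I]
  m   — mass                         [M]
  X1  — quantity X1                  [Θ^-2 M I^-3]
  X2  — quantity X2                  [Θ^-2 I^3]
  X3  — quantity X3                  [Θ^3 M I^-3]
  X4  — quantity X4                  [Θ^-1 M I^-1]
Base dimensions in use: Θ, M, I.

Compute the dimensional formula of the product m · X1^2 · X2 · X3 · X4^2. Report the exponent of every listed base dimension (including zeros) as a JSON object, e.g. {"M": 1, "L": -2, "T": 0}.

{"Θ": -5, "M": 6, "I": -8}

Write exponents as rows Θ,M,I / cols ΔT,i,m,X1,X2,X3,X4:
  Θ: [ 1  0  0 -2 -2  3 -1]
  M: [ 0  0  1  1  0  1  1]
  I: [ 0  1  0 -3  3 -3 -1]
  [Θ]: (1)·0+(2)·-2+(1)·-2+(1)·3+(2)·-1 = -5
  [M]: (1)·1+(2)·1+(1)·0+(1)·1+(2)·1 = 6
  [I]: (1)·0+(2)·-3+(1)·3+(1)·-3+(2)·-1 = -8
⇒ Θ^-5 M^6 I^-8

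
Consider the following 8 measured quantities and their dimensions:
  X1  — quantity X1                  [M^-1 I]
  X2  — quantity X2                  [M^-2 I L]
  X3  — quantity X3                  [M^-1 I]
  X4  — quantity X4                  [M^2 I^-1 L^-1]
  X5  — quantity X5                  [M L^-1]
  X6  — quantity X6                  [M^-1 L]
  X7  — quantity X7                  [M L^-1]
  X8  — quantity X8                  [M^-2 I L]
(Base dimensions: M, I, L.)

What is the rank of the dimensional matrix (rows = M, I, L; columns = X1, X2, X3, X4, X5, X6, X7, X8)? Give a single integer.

2

Exponent matrix [M,I,L] × [X1,X2,X3,X4,X5,X6,X7,X8]:
  M: [-1 -2 -1  2  1 -1  1 -2]
  I: [ 1  1  1 -1  0  0  0  1]
  L: [ 0  1  0 -1 -1  1 -1  1]
Echelon form has 2 nonzero rows (pivots: X1,X2)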